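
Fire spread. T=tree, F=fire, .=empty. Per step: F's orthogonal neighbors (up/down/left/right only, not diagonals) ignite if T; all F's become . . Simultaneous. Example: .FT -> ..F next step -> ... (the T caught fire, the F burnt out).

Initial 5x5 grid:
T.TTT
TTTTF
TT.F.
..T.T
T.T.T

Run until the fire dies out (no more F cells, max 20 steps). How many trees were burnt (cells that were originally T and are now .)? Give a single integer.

Step 1: +2 fires, +2 burnt (F count now 2)
Step 2: +2 fires, +2 burnt (F count now 2)
Step 3: +2 fires, +2 burnt (F count now 2)
Step 4: +2 fires, +2 burnt (F count now 2)
Step 5: +2 fires, +2 burnt (F count now 2)
Step 6: +0 fires, +2 burnt (F count now 0)
Fire out after step 6
Initially T: 15, now '.': 20
Total burnt (originally-T cells now '.'): 10

Answer: 10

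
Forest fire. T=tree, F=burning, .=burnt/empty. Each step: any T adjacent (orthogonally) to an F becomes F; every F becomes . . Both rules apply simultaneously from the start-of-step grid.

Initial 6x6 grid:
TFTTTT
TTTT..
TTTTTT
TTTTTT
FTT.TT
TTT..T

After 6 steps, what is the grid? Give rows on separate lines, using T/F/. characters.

Step 1: 6 trees catch fire, 2 burn out
  F.FTTT
  TFTT..
  TTTTTT
  FTTTTT
  .FT.TT
  FTT..T
Step 2: 8 trees catch fire, 6 burn out
  ...FTT
  F.FT..
  FFTTTT
  .FTTTT
  ..F.TT
  .FT..T
Step 3: 5 trees catch fire, 8 burn out
  ....FT
  ...F..
  ..FTTT
  ..FTTT
  ....TT
  ..F..T
Step 4: 3 trees catch fire, 5 burn out
  .....F
  ......
  ...FTT
  ...FTT
  ....TT
  .....T
Step 5: 2 trees catch fire, 3 burn out
  ......
  ......
  ....FT
  ....FT
  ....TT
  .....T
Step 6: 3 trees catch fire, 2 burn out
  ......
  ......
  .....F
  .....F
  ....FT
  .....T

......
......
.....F
.....F
....FT
.....T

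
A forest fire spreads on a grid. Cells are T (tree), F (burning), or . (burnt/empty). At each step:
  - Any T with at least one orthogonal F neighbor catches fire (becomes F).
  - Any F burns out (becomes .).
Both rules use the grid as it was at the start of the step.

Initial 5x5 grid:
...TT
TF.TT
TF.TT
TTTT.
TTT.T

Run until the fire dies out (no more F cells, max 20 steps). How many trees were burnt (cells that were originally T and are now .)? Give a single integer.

Answer: 15

Derivation:
Step 1: +3 fires, +2 burnt (F count now 3)
Step 2: +3 fires, +3 burnt (F count now 3)
Step 3: +3 fires, +3 burnt (F count now 3)
Step 4: +1 fires, +3 burnt (F count now 1)
Step 5: +2 fires, +1 burnt (F count now 2)
Step 6: +2 fires, +2 burnt (F count now 2)
Step 7: +1 fires, +2 burnt (F count now 1)
Step 8: +0 fires, +1 burnt (F count now 0)
Fire out after step 8
Initially T: 16, now '.': 24
Total burnt (originally-T cells now '.'): 15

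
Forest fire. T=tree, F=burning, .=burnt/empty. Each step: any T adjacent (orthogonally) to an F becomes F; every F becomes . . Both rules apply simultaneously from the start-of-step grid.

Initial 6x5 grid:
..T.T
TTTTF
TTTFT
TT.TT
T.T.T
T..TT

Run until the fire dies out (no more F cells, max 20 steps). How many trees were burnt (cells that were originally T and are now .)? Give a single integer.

Answer: 19

Derivation:
Step 1: +5 fires, +2 burnt (F count now 5)
Step 2: +3 fires, +5 burnt (F count now 3)
Step 3: +5 fires, +3 burnt (F count now 5)
Step 4: +3 fires, +5 burnt (F count now 3)
Step 5: +2 fires, +3 burnt (F count now 2)
Step 6: +1 fires, +2 burnt (F count now 1)
Step 7: +0 fires, +1 burnt (F count now 0)
Fire out after step 7
Initially T: 20, now '.': 29
Total burnt (originally-T cells now '.'): 19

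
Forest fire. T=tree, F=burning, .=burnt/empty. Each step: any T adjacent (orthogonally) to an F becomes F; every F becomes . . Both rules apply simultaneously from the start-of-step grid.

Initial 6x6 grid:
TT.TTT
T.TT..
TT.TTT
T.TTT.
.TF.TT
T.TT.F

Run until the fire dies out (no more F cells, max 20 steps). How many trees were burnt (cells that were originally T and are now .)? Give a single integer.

Answer: 16

Derivation:
Step 1: +4 fires, +2 burnt (F count now 4)
Step 2: +3 fires, +4 burnt (F count now 3)
Step 3: +2 fires, +3 burnt (F count now 2)
Step 4: +2 fires, +2 burnt (F count now 2)
Step 5: +3 fires, +2 burnt (F count now 3)
Step 6: +1 fires, +3 burnt (F count now 1)
Step 7: +1 fires, +1 burnt (F count now 1)
Step 8: +0 fires, +1 burnt (F count now 0)
Fire out after step 8
Initially T: 23, now '.': 29
Total burnt (originally-T cells now '.'): 16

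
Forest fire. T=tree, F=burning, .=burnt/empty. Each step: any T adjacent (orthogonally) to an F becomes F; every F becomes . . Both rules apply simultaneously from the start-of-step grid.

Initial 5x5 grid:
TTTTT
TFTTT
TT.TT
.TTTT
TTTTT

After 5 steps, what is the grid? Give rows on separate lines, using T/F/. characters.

Step 1: 4 trees catch fire, 1 burn out
  TFTTT
  F.FTT
  TF.TT
  .TTTT
  TTTTT
Step 2: 5 trees catch fire, 4 burn out
  F.FTT
  ...FT
  F..TT
  .FTTT
  TTTTT
Step 3: 5 trees catch fire, 5 burn out
  ...FT
  ....F
  ...FT
  ..FTT
  TFTTT
Step 4: 5 trees catch fire, 5 burn out
  ....F
  .....
  ....F
  ...FT
  F.FTT
Step 5: 2 trees catch fire, 5 burn out
  .....
  .....
  .....
  ....F
  ...FT

.....
.....
.....
....F
...FT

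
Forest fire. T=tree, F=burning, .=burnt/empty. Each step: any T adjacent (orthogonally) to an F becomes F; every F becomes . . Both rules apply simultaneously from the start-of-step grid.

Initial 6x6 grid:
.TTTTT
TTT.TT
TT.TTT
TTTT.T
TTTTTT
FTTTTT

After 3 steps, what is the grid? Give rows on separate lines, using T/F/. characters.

Step 1: 2 trees catch fire, 1 burn out
  .TTTTT
  TTT.TT
  TT.TTT
  TTTT.T
  FTTTTT
  .FTTTT
Step 2: 3 trees catch fire, 2 burn out
  .TTTTT
  TTT.TT
  TT.TTT
  FTTT.T
  .FTTTT
  ..FTTT
Step 3: 4 trees catch fire, 3 burn out
  .TTTTT
  TTT.TT
  FT.TTT
  .FTT.T
  ..FTTT
  ...FTT

.TTTTT
TTT.TT
FT.TTT
.FTT.T
..FTTT
...FTT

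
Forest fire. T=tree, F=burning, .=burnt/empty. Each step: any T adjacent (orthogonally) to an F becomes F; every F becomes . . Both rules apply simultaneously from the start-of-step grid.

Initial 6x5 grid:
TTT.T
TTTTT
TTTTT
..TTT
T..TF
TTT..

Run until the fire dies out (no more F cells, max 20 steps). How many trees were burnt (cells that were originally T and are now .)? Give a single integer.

Step 1: +2 fires, +1 burnt (F count now 2)
Step 2: +2 fires, +2 burnt (F count now 2)
Step 3: +3 fires, +2 burnt (F count now 3)
Step 4: +3 fires, +3 burnt (F count now 3)
Step 5: +2 fires, +3 burnt (F count now 2)
Step 6: +3 fires, +2 burnt (F count now 3)
Step 7: +2 fires, +3 burnt (F count now 2)
Step 8: +1 fires, +2 burnt (F count now 1)
Step 9: +0 fires, +1 burnt (F count now 0)
Fire out after step 9
Initially T: 22, now '.': 26
Total burnt (originally-T cells now '.'): 18

Answer: 18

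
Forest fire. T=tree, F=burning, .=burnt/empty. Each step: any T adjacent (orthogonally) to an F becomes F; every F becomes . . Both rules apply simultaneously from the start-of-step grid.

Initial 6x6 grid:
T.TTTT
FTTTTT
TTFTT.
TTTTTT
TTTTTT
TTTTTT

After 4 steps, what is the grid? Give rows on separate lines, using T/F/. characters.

Step 1: 7 trees catch fire, 2 burn out
  F.TTTT
  .FFTTT
  FF.FT.
  TTFTTT
  TTTTTT
  TTTTTT
Step 2: 7 trees catch fire, 7 burn out
  ..FTTT
  ...FTT
  ....F.
  FF.FTT
  TTFTTT
  TTTTTT
Step 3: 7 trees catch fire, 7 burn out
  ...FTT
  ....FT
  ......
  ....FT
  FF.FTT
  TTFTTT
Step 4: 7 trees catch fire, 7 burn out
  ....FT
  .....F
  ......
  .....F
  ....FT
  FF.FTT

....FT
.....F
......
.....F
....FT
FF.FTT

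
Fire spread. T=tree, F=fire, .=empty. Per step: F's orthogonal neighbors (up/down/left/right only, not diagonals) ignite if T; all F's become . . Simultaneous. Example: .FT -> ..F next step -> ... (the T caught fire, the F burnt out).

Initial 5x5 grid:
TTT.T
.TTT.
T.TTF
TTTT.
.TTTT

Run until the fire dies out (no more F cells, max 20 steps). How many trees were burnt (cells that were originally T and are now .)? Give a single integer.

Answer: 17

Derivation:
Step 1: +1 fires, +1 burnt (F count now 1)
Step 2: +3 fires, +1 burnt (F count now 3)
Step 3: +3 fires, +3 burnt (F count now 3)
Step 4: +5 fires, +3 burnt (F count now 5)
Step 5: +3 fires, +5 burnt (F count now 3)
Step 6: +2 fires, +3 burnt (F count now 2)
Step 7: +0 fires, +2 burnt (F count now 0)
Fire out after step 7
Initially T: 18, now '.': 24
Total burnt (originally-T cells now '.'): 17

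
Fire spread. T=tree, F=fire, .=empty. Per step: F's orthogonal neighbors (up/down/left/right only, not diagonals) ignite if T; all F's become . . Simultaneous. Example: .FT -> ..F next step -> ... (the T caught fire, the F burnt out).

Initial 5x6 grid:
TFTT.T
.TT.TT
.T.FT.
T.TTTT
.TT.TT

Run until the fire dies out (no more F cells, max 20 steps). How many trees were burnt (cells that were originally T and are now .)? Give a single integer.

Answer: 18

Derivation:
Step 1: +5 fires, +2 burnt (F count now 5)
Step 2: +6 fires, +5 burnt (F count now 6)
Step 3: +4 fires, +6 burnt (F count now 4)
Step 4: +3 fires, +4 burnt (F count now 3)
Step 5: +0 fires, +3 burnt (F count now 0)
Fire out after step 5
Initially T: 19, now '.': 29
Total burnt (originally-T cells now '.'): 18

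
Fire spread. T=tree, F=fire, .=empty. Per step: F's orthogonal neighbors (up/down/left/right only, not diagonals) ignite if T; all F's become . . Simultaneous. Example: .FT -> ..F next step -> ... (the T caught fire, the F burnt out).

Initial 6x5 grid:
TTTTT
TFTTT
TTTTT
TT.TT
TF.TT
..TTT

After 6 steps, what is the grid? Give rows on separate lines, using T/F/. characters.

Step 1: 6 trees catch fire, 2 burn out
  TFTTT
  F.FTT
  TFTTT
  TF.TT
  F..TT
  ..TTT
Step 2: 6 trees catch fire, 6 burn out
  F.FTT
  ...FT
  F.FTT
  F..TT
  ...TT
  ..TTT
Step 3: 3 trees catch fire, 6 burn out
  ...FT
  ....F
  ...FT
  ...TT
  ...TT
  ..TTT
Step 4: 3 trees catch fire, 3 burn out
  ....F
  .....
  ....F
  ...FT
  ...TT
  ..TTT
Step 5: 2 trees catch fire, 3 burn out
  .....
  .....
  .....
  ....F
  ...FT
  ..TTT
Step 6: 2 trees catch fire, 2 burn out
  .....
  .....
  .....
  .....
  ....F
  ..TFT

.....
.....
.....
.....
....F
..TFT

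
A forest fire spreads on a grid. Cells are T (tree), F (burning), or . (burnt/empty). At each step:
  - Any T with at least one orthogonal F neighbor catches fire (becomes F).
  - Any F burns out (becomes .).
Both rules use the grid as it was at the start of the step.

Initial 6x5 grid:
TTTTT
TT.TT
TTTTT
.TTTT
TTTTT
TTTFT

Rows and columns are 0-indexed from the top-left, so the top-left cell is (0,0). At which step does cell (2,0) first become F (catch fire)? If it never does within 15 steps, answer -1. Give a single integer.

Step 1: cell (2,0)='T' (+3 fires, +1 burnt)
Step 2: cell (2,0)='T' (+4 fires, +3 burnt)
Step 3: cell (2,0)='T' (+5 fires, +4 burnt)
Step 4: cell (2,0)='T' (+5 fires, +5 burnt)
Step 5: cell (2,0)='T' (+3 fires, +5 burnt)
Step 6: cell (2,0)='F' (+4 fires, +3 burnt)
  -> target ignites at step 6
Step 7: cell (2,0)='.' (+2 fires, +4 burnt)
Step 8: cell (2,0)='.' (+1 fires, +2 burnt)
Step 9: cell (2,0)='.' (+0 fires, +1 burnt)
  fire out at step 9

6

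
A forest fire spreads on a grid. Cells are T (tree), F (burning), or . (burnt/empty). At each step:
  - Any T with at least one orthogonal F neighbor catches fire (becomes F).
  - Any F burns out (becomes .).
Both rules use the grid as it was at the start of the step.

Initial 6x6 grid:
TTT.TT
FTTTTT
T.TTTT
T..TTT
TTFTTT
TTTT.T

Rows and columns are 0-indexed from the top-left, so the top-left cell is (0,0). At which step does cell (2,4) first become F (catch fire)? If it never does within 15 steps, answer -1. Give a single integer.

Step 1: cell (2,4)='T' (+6 fires, +2 burnt)
Step 2: cell (2,4)='T' (+8 fires, +6 burnt)
Step 3: cell (2,4)='T' (+7 fires, +8 burnt)
Step 4: cell (2,4)='F' (+4 fires, +7 burnt)
  -> target ignites at step 4
Step 5: cell (2,4)='.' (+3 fires, +4 burnt)
Step 6: cell (2,4)='.' (+1 fires, +3 burnt)
Step 7: cell (2,4)='.' (+0 fires, +1 burnt)
  fire out at step 7

4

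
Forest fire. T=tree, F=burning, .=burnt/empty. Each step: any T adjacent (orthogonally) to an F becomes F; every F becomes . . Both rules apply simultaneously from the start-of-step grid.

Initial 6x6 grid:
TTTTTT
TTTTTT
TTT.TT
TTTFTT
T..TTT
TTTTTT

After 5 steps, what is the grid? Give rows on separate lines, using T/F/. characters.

Step 1: 3 trees catch fire, 1 burn out
  TTTTTT
  TTTTTT
  TTT.TT
  TTF.FT
  T..FTT
  TTTTTT
Step 2: 6 trees catch fire, 3 burn out
  TTTTTT
  TTTTTT
  TTF.FT
  TF...F
  T...FT
  TTTFTT
Step 3: 8 trees catch fire, 6 burn out
  TTTTTT
  TTFTFT
  TF...F
  F.....
  T....F
  TTF.FT
Step 4: 9 trees catch fire, 8 burn out
  TTFTFT
  TF.F.F
  F.....
  ......
  F.....
  TF...F
Step 5: 5 trees catch fire, 9 burn out
  TF.F.F
  F.....
  ......
  ......
  ......
  F.....

TF.F.F
F.....
......
......
......
F.....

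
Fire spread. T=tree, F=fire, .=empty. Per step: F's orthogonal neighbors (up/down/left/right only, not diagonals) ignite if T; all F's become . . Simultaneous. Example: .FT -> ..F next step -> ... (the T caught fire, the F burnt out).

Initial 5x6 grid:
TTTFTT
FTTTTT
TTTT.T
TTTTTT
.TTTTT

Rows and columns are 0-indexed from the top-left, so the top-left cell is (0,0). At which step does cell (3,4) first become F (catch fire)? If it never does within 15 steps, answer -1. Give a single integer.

Step 1: cell (3,4)='T' (+6 fires, +2 burnt)
Step 2: cell (3,4)='T' (+7 fires, +6 burnt)
Step 3: cell (3,4)='T' (+4 fires, +7 burnt)
Step 4: cell (3,4)='F' (+5 fires, +4 burnt)
  -> target ignites at step 4
Step 5: cell (3,4)='.' (+3 fires, +5 burnt)
Step 6: cell (3,4)='.' (+1 fires, +3 burnt)
Step 7: cell (3,4)='.' (+0 fires, +1 burnt)
  fire out at step 7

4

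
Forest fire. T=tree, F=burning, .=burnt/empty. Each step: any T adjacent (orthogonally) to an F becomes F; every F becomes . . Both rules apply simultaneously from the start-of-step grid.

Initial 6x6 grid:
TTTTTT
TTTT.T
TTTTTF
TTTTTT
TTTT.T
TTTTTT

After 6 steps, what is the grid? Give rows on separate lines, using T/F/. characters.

Step 1: 3 trees catch fire, 1 burn out
  TTTTTT
  TTTT.F
  TTTTF.
  TTTTTF
  TTTT.T
  TTTTTT
Step 2: 4 trees catch fire, 3 burn out
  TTTTTF
  TTTT..
  TTTF..
  TTTTF.
  TTTT.F
  TTTTTT
Step 3: 5 trees catch fire, 4 burn out
  TTTTF.
  TTTF..
  TTF...
  TTTF..
  TTTT..
  TTTTTF
Step 4: 6 trees catch fire, 5 burn out
  TTTF..
  TTF...
  TF....
  TTF...
  TTTF..
  TTTTF.
Step 5: 6 trees catch fire, 6 burn out
  TTF...
  TF....
  F.....
  TF....
  TTF...
  TTTF..
Step 6: 5 trees catch fire, 6 burn out
  TF....
  F.....
  ......
  F.....
  TF....
  TTF...

TF....
F.....
......
F.....
TF....
TTF...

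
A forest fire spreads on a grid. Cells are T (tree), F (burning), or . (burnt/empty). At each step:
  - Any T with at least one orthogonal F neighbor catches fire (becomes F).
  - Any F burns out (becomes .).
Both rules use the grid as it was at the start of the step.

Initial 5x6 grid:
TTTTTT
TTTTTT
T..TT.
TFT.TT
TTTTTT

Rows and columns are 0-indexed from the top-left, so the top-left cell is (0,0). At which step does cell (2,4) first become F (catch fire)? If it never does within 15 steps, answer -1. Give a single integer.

Step 1: cell (2,4)='T' (+3 fires, +1 burnt)
Step 2: cell (2,4)='T' (+3 fires, +3 burnt)
Step 3: cell (2,4)='T' (+2 fires, +3 burnt)
Step 4: cell (2,4)='T' (+3 fires, +2 burnt)
Step 5: cell (2,4)='T' (+4 fires, +3 burnt)
Step 6: cell (2,4)='F' (+4 fires, +4 burnt)
  -> target ignites at step 6
Step 7: cell (2,4)='.' (+3 fires, +4 burnt)
Step 8: cell (2,4)='.' (+2 fires, +3 burnt)
Step 9: cell (2,4)='.' (+1 fires, +2 burnt)
Step 10: cell (2,4)='.' (+0 fires, +1 burnt)
  fire out at step 10

6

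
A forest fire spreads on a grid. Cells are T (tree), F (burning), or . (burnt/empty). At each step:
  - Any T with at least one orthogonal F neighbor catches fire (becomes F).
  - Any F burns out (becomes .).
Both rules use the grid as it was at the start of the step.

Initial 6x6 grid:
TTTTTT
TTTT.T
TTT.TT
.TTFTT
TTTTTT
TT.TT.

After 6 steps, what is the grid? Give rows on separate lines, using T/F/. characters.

Step 1: 3 trees catch fire, 1 burn out
  TTTTTT
  TTTT.T
  TTT.TT
  .TF.FT
  TTTFTT
  TT.TT.
Step 2: 7 trees catch fire, 3 burn out
  TTTTTT
  TTTT.T
  TTF.FT
  .F...F
  TTF.FT
  TT.FT.
Step 3: 6 trees catch fire, 7 burn out
  TTTTTT
  TTFT.T
  TF...F
  ......
  TF...F
  TT..F.
Step 4: 7 trees catch fire, 6 burn out
  TTFTTT
  TF.F.F
  F.....
  ......
  F.....
  TF....
Step 5: 5 trees catch fire, 7 burn out
  TF.FTF
  F.....
  ......
  ......
  ......
  F.....
Step 6: 2 trees catch fire, 5 burn out
  F...F.
  ......
  ......
  ......
  ......
  ......

F...F.
......
......
......
......
......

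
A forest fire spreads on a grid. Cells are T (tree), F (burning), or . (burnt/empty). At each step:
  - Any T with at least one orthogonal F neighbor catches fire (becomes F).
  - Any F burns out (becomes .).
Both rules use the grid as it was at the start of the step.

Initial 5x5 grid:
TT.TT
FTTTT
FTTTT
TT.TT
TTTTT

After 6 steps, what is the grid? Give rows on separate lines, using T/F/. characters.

Step 1: 4 trees catch fire, 2 burn out
  FT.TT
  .FTTT
  .FTTT
  FT.TT
  TTTTT
Step 2: 5 trees catch fire, 4 burn out
  .F.TT
  ..FTT
  ..FTT
  .F.TT
  FTTTT
Step 3: 3 trees catch fire, 5 burn out
  ...TT
  ...FT
  ...FT
  ...TT
  .FTTT
Step 4: 5 trees catch fire, 3 burn out
  ...FT
  ....F
  ....F
  ...FT
  ..FTT
Step 5: 3 trees catch fire, 5 burn out
  ....F
  .....
  .....
  ....F
  ...FT
Step 6: 1 trees catch fire, 3 burn out
  .....
  .....
  .....
  .....
  ....F

.....
.....
.....
.....
....F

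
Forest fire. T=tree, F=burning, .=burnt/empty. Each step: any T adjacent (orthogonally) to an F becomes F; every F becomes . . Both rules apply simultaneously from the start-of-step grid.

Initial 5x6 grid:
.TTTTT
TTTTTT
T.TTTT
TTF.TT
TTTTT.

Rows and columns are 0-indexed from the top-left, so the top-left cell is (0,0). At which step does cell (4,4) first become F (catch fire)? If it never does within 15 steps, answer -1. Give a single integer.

Step 1: cell (4,4)='T' (+3 fires, +1 burnt)
Step 2: cell (4,4)='T' (+5 fires, +3 burnt)
Step 3: cell (4,4)='F' (+7 fires, +5 burnt)
  -> target ignites at step 3
Step 4: cell (4,4)='.' (+6 fires, +7 burnt)
Step 5: cell (4,4)='.' (+3 fires, +6 burnt)
Step 6: cell (4,4)='.' (+1 fires, +3 burnt)
Step 7: cell (4,4)='.' (+0 fires, +1 burnt)
  fire out at step 7

3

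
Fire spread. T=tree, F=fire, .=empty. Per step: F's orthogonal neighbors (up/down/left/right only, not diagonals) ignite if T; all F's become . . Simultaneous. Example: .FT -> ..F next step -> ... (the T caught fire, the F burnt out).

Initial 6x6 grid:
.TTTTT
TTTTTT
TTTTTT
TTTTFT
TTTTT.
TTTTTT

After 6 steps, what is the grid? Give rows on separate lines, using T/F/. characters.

Step 1: 4 trees catch fire, 1 burn out
  .TTTTT
  TTTTTT
  TTTTFT
  TTTF.F
  TTTTF.
  TTTTTT
Step 2: 6 trees catch fire, 4 burn out
  .TTTTT
  TTTTFT
  TTTF.F
  TTF...
  TTTF..
  TTTTFT
Step 3: 8 trees catch fire, 6 burn out
  .TTTFT
  TTTF.F
  TTF...
  TF....
  TTF...
  TTTF.F
Step 4: 7 trees catch fire, 8 burn out
  .TTF.F
  TTF...
  TF....
  F.....
  TF....
  TTF...
Step 5: 5 trees catch fire, 7 burn out
  .TF...
  TF....
  F.....
  ......
  F.....
  TF....
Step 6: 3 trees catch fire, 5 burn out
  .F....
  F.....
  ......
  ......
  ......
  F.....

.F....
F.....
......
......
......
F.....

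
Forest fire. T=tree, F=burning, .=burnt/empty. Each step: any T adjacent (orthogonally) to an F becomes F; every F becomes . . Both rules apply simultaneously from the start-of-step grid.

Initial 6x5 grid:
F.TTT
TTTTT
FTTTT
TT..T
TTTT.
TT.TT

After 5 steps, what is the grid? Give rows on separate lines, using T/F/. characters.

Step 1: 3 trees catch fire, 2 burn out
  ..TTT
  FTTTT
  .FTTT
  FT..T
  TTTT.
  TT.TT
Step 2: 4 trees catch fire, 3 burn out
  ..TTT
  .FTTT
  ..FTT
  .F..T
  FTTT.
  TT.TT
Step 3: 4 trees catch fire, 4 burn out
  ..TTT
  ..FTT
  ...FT
  ....T
  .FTT.
  FT.TT
Step 4: 5 trees catch fire, 4 burn out
  ..FTT
  ...FT
  ....F
  ....T
  ..FT.
  .F.TT
Step 5: 4 trees catch fire, 5 burn out
  ...FT
  ....F
  .....
  ....F
  ...F.
  ...TT

...FT
....F
.....
....F
...F.
...TT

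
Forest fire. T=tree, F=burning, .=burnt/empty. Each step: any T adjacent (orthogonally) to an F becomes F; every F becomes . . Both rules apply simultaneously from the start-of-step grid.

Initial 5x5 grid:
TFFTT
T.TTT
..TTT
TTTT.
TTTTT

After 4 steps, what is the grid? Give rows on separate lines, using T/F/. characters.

Step 1: 3 trees catch fire, 2 burn out
  F..FT
  T.FTT
  ..TTT
  TTTT.
  TTTTT
Step 2: 4 trees catch fire, 3 burn out
  ....F
  F..FT
  ..FTT
  TTTT.
  TTTTT
Step 3: 3 trees catch fire, 4 burn out
  .....
  ....F
  ...FT
  TTFT.
  TTTTT
Step 4: 4 trees catch fire, 3 burn out
  .....
  .....
  ....F
  TF.F.
  TTFTT

.....
.....
....F
TF.F.
TTFTT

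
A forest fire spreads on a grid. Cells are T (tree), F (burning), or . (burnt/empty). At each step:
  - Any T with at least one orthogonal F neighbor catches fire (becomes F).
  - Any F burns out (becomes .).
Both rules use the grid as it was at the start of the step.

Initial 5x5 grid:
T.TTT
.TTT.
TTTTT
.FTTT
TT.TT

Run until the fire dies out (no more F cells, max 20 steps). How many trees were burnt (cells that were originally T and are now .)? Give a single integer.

Answer: 18

Derivation:
Step 1: +3 fires, +1 burnt (F count now 3)
Step 2: +5 fires, +3 burnt (F count now 5)
Step 3: +4 fires, +5 burnt (F count now 4)
Step 4: +4 fires, +4 burnt (F count now 4)
Step 5: +1 fires, +4 burnt (F count now 1)
Step 6: +1 fires, +1 burnt (F count now 1)
Step 7: +0 fires, +1 burnt (F count now 0)
Fire out after step 7
Initially T: 19, now '.': 24
Total burnt (originally-T cells now '.'): 18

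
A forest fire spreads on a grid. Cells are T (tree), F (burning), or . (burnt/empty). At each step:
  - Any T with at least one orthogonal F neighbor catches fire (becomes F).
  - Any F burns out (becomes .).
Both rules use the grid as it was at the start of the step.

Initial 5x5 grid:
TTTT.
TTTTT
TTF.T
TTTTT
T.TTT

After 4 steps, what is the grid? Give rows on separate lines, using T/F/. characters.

Step 1: 3 trees catch fire, 1 burn out
  TTTT.
  TTFTT
  TF..T
  TTFTT
  T.TTT
Step 2: 7 trees catch fire, 3 burn out
  TTFT.
  TF.FT
  F...T
  TF.FT
  T.FTT
Step 3: 7 trees catch fire, 7 burn out
  TF.F.
  F...F
  ....T
  F...F
  T..FT
Step 4: 4 trees catch fire, 7 burn out
  F....
  .....
  ....F
  .....
  F...F

F....
.....
....F
.....
F...F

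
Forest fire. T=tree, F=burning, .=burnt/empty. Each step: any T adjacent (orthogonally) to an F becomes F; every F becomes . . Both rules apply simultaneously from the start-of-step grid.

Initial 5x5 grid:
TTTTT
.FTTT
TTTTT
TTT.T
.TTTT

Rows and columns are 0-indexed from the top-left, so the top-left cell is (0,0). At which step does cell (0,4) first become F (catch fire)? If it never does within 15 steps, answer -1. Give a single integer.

Step 1: cell (0,4)='T' (+3 fires, +1 burnt)
Step 2: cell (0,4)='T' (+6 fires, +3 burnt)
Step 3: cell (0,4)='T' (+6 fires, +6 burnt)
Step 4: cell (0,4)='F' (+3 fires, +6 burnt)
  -> target ignites at step 4
Step 5: cell (0,4)='.' (+2 fires, +3 burnt)
Step 6: cell (0,4)='.' (+1 fires, +2 burnt)
Step 7: cell (0,4)='.' (+0 fires, +1 burnt)
  fire out at step 7

4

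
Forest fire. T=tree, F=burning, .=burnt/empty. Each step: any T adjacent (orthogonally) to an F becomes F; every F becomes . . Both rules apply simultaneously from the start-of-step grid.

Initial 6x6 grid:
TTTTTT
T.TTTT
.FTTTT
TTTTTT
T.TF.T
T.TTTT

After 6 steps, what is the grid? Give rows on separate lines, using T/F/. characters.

Step 1: 5 trees catch fire, 2 burn out
  TTTTTT
  T.TTTT
  ..FTTT
  TFTFTT
  T.F..T
  T.TFTT
Step 2: 7 trees catch fire, 5 burn out
  TTTTTT
  T.FTTT
  ...FTT
  F.F.FT
  T....T
  T.F.FT
Step 3: 6 trees catch fire, 7 burn out
  TTFTTT
  T..FTT
  ....FT
  .....F
  F....T
  T....F
Step 4: 6 trees catch fire, 6 burn out
  TF.FTT
  T...FT
  .....F
  ......
  .....F
  F.....
Step 5: 3 trees catch fire, 6 burn out
  F...FT
  T....F
  ......
  ......
  ......
  ......
Step 6: 2 trees catch fire, 3 burn out
  .....F
  F.....
  ......
  ......
  ......
  ......

.....F
F.....
......
......
......
......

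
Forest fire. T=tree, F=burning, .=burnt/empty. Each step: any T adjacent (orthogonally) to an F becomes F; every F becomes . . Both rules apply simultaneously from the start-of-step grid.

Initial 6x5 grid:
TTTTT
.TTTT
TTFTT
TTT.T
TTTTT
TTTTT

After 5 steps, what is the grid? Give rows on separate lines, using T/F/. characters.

Step 1: 4 trees catch fire, 1 burn out
  TTTTT
  .TFTT
  TF.FT
  TTF.T
  TTTTT
  TTTTT
Step 2: 7 trees catch fire, 4 burn out
  TTFTT
  .F.FT
  F...F
  TF..T
  TTFTT
  TTTTT
Step 3: 8 trees catch fire, 7 burn out
  TF.FT
  ....F
  .....
  F...F
  TF.FT
  TTFTT
Step 4: 6 trees catch fire, 8 burn out
  F...F
  .....
  .....
  .....
  F...F
  TF.FT
Step 5: 2 trees catch fire, 6 burn out
  .....
  .....
  .....
  .....
  .....
  F...F

.....
.....
.....
.....
.....
F...F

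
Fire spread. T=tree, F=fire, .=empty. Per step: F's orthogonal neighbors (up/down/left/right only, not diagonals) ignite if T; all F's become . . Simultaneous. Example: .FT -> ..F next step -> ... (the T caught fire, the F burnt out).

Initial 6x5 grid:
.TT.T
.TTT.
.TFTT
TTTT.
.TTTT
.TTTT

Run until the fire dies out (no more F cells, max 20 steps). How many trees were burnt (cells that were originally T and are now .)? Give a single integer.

Answer: 20

Derivation:
Step 1: +4 fires, +1 burnt (F count now 4)
Step 2: +7 fires, +4 burnt (F count now 7)
Step 3: +5 fires, +7 burnt (F count now 5)
Step 4: +3 fires, +5 burnt (F count now 3)
Step 5: +1 fires, +3 burnt (F count now 1)
Step 6: +0 fires, +1 burnt (F count now 0)
Fire out after step 6
Initially T: 21, now '.': 29
Total burnt (originally-T cells now '.'): 20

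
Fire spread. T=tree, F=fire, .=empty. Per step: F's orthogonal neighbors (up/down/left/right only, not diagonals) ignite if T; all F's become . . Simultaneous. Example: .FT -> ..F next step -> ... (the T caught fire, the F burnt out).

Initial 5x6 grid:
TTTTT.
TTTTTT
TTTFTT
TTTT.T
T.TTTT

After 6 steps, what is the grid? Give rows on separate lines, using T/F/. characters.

Step 1: 4 trees catch fire, 1 burn out
  TTTTT.
  TTTFTT
  TTF.FT
  TTTF.T
  T.TTTT
Step 2: 7 trees catch fire, 4 burn out
  TTTFT.
  TTF.FT
  TF...F
  TTF..T
  T.TFTT
Step 3: 9 trees catch fire, 7 burn out
  TTF.F.
  TF...F
  F.....
  TF...F
  T.F.FT
Step 4: 4 trees catch fire, 9 burn out
  TF....
  F.....
  ......
  F.....
  T....F
Step 5: 2 trees catch fire, 4 burn out
  F.....
  ......
  ......
  ......
  F.....
Step 6: 0 trees catch fire, 2 burn out
  ......
  ......
  ......
  ......
  ......

......
......
......
......
......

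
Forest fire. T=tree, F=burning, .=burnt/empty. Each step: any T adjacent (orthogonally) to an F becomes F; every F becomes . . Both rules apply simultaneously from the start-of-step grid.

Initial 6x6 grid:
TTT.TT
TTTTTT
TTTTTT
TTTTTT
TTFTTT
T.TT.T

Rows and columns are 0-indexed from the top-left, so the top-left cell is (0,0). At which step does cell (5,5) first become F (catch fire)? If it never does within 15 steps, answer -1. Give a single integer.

Step 1: cell (5,5)='T' (+4 fires, +1 burnt)
Step 2: cell (5,5)='T' (+6 fires, +4 burnt)
Step 3: cell (5,5)='T' (+7 fires, +6 burnt)
Step 4: cell (5,5)='F' (+7 fires, +7 burnt)
  -> target ignites at step 4
Step 5: cell (5,5)='.' (+4 fires, +7 burnt)
Step 6: cell (5,5)='.' (+3 fires, +4 burnt)
Step 7: cell (5,5)='.' (+1 fires, +3 burnt)
Step 8: cell (5,5)='.' (+0 fires, +1 burnt)
  fire out at step 8

4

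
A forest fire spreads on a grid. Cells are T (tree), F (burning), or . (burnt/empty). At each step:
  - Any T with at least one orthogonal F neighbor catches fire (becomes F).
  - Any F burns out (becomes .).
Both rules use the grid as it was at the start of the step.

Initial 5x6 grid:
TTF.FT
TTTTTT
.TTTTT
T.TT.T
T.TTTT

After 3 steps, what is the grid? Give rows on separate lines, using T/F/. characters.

Step 1: 4 trees catch fire, 2 burn out
  TF...F
  TTFTFT
  .TTTTT
  T.TT.T
  T.TTTT
Step 2: 6 trees catch fire, 4 burn out
  F.....
  TF.F.F
  .TFTFT
  T.TT.T
  T.TTTT
Step 3: 5 trees catch fire, 6 burn out
  ......
  F.....
  .F.F.F
  T.FT.T
  T.TTTT

......
F.....
.F.F.F
T.FT.T
T.TTTT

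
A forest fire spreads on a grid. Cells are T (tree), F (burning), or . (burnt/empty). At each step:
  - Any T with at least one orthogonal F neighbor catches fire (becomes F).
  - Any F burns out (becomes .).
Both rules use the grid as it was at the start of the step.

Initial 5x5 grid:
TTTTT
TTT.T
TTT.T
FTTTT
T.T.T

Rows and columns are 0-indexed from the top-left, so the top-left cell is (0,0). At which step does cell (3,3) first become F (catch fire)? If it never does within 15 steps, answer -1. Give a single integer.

Step 1: cell (3,3)='T' (+3 fires, +1 burnt)
Step 2: cell (3,3)='T' (+3 fires, +3 burnt)
Step 3: cell (3,3)='F' (+5 fires, +3 burnt)
  -> target ignites at step 3
Step 4: cell (3,3)='.' (+3 fires, +5 burnt)
Step 5: cell (3,3)='.' (+3 fires, +3 burnt)
Step 6: cell (3,3)='.' (+2 fires, +3 burnt)
Step 7: cell (3,3)='.' (+1 fires, +2 burnt)
Step 8: cell (3,3)='.' (+0 fires, +1 burnt)
  fire out at step 8

3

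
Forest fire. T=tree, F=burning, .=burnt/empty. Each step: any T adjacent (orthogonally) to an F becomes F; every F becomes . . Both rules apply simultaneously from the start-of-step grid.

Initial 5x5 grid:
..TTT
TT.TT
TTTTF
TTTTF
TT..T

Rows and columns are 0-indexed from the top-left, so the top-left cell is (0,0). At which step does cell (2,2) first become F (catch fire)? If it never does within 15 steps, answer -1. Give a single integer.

Step 1: cell (2,2)='T' (+4 fires, +2 burnt)
Step 2: cell (2,2)='F' (+4 fires, +4 burnt)
  -> target ignites at step 2
Step 3: cell (2,2)='.' (+3 fires, +4 burnt)
Step 4: cell (2,2)='.' (+5 fires, +3 burnt)
Step 5: cell (2,2)='.' (+2 fires, +5 burnt)
Step 6: cell (2,2)='.' (+0 fires, +2 burnt)
  fire out at step 6

2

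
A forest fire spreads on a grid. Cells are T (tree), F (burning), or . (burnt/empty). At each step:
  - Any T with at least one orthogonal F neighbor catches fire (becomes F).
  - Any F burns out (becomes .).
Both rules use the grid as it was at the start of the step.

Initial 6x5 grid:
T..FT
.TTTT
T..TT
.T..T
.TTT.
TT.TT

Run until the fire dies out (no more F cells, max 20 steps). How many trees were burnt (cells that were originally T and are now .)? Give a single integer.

Answer: 8

Derivation:
Step 1: +2 fires, +1 burnt (F count now 2)
Step 2: +3 fires, +2 burnt (F count now 3)
Step 3: +2 fires, +3 burnt (F count now 2)
Step 4: +1 fires, +2 burnt (F count now 1)
Step 5: +0 fires, +1 burnt (F count now 0)
Fire out after step 5
Initially T: 18, now '.': 20
Total burnt (originally-T cells now '.'): 8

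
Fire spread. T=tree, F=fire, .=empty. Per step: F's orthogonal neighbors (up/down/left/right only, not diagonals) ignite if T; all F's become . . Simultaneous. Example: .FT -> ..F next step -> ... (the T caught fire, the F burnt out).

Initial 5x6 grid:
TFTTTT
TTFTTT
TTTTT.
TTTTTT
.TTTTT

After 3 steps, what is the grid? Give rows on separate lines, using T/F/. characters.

Step 1: 5 trees catch fire, 2 burn out
  F.FTTT
  TF.FTT
  TTFTT.
  TTTTTT
  .TTTTT
Step 2: 6 trees catch fire, 5 burn out
  ...FTT
  F...FT
  TF.FT.
  TTFTTT
  .TTTTT
Step 3: 7 trees catch fire, 6 burn out
  ....FT
  .....F
  F...F.
  TF.FTT
  .TFTTT

....FT
.....F
F...F.
TF.FTT
.TFTTT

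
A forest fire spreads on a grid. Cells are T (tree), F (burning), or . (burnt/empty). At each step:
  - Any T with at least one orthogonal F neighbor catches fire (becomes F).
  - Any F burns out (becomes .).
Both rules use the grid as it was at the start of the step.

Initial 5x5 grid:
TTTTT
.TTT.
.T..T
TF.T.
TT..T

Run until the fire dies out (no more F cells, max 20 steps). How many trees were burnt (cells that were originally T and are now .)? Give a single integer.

Answer: 12

Derivation:
Step 1: +3 fires, +1 burnt (F count now 3)
Step 2: +2 fires, +3 burnt (F count now 2)
Step 3: +2 fires, +2 burnt (F count now 2)
Step 4: +3 fires, +2 burnt (F count now 3)
Step 5: +1 fires, +3 burnt (F count now 1)
Step 6: +1 fires, +1 burnt (F count now 1)
Step 7: +0 fires, +1 burnt (F count now 0)
Fire out after step 7
Initially T: 15, now '.': 22
Total burnt (originally-T cells now '.'): 12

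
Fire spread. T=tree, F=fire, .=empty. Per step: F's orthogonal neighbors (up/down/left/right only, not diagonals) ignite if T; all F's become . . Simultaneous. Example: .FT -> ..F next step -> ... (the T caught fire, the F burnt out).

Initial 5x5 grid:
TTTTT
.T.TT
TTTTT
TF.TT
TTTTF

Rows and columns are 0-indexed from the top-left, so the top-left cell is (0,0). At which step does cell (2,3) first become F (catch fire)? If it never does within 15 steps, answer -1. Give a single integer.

Step 1: cell (2,3)='T' (+5 fires, +2 burnt)
Step 2: cell (2,3)='T' (+7 fires, +5 burnt)
Step 3: cell (2,3)='F' (+3 fires, +7 burnt)
  -> target ignites at step 3
Step 4: cell (2,3)='.' (+4 fires, +3 burnt)
Step 5: cell (2,3)='.' (+1 fires, +4 burnt)
Step 6: cell (2,3)='.' (+0 fires, +1 burnt)
  fire out at step 6

3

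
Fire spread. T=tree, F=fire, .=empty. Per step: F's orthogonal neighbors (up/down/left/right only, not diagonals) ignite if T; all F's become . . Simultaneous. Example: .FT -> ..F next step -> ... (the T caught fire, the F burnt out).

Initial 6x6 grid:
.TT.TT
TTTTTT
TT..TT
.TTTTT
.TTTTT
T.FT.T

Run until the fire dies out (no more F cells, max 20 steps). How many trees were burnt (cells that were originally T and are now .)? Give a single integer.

Step 1: +2 fires, +1 burnt (F count now 2)
Step 2: +3 fires, +2 burnt (F count now 3)
Step 3: +3 fires, +3 burnt (F count now 3)
Step 4: +3 fires, +3 burnt (F count now 3)
Step 5: +5 fires, +3 burnt (F count now 5)
Step 6: +5 fires, +5 burnt (F count now 5)
Step 7: +4 fires, +5 burnt (F count now 4)
Step 8: +1 fires, +4 burnt (F count now 1)
Step 9: +0 fires, +1 burnt (F count now 0)
Fire out after step 9
Initially T: 27, now '.': 35
Total burnt (originally-T cells now '.'): 26

Answer: 26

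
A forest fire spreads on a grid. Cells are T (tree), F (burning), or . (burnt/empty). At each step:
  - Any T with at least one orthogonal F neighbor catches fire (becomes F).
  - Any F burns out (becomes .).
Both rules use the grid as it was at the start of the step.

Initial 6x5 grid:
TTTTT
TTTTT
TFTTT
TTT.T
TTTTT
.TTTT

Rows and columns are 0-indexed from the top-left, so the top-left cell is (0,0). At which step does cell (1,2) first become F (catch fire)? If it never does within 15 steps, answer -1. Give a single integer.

Step 1: cell (1,2)='T' (+4 fires, +1 burnt)
Step 2: cell (1,2)='F' (+7 fires, +4 burnt)
  -> target ignites at step 2
Step 3: cell (1,2)='.' (+7 fires, +7 burnt)
Step 4: cell (1,2)='.' (+5 fires, +7 burnt)
Step 5: cell (1,2)='.' (+3 fires, +5 burnt)
Step 6: cell (1,2)='.' (+1 fires, +3 burnt)
Step 7: cell (1,2)='.' (+0 fires, +1 burnt)
  fire out at step 7

2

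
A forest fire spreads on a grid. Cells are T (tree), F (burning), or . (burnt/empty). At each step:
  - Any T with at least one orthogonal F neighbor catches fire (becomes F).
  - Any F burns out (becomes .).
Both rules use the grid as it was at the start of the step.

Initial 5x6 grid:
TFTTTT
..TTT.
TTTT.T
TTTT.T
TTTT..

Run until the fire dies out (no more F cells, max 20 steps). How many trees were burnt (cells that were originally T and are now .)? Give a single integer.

Step 1: +2 fires, +1 burnt (F count now 2)
Step 2: +2 fires, +2 burnt (F count now 2)
Step 3: +3 fires, +2 burnt (F count now 3)
Step 4: +5 fires, +3 burnt (F count now 5)
Step 5: +4 fires, +5 burnt (F count now 4)
Step 6: +3 fires, +4 burnt (F count now 3)
Step 7: +1 fires, +3 burnt (F count now 1)
Step 8: +0 fires, +1 burnt (F count now 0)
Fire out after step 8
Initially T: 22, now '.': 28
Total burnt (originally-T cells now '.'): 20

Answer: 20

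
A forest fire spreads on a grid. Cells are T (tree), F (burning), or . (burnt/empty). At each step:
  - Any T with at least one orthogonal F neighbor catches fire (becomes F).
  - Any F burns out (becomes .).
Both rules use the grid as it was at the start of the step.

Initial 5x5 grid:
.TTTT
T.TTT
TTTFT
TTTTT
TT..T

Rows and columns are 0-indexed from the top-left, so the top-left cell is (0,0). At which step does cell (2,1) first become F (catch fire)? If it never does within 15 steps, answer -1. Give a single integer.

Step 1: cell (2,1)='T' (+4 fires, +1 burnt)
Step 2: cell (2,1)='F' (+6 fires, +4 burnt)
  -> target ignites at step 2
Step 3: cell (2,1)='.' (+5 fires, +6 burnt)
Step 4: cell (2,1)='.' (+4 fires, +5 burnt)
Step 5: cell (2,1)='.' (+1 fires, +4 burnt)
Step 6: cell (2,1)='.' (+0 fires, +1 burnt)
  fire out at step 6

2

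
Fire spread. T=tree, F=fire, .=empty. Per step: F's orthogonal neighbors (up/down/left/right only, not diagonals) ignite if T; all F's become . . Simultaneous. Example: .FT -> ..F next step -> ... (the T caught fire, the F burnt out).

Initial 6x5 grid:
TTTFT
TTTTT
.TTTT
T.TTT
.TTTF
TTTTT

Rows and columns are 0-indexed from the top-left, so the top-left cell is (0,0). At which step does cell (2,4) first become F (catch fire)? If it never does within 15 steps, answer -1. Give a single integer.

Step 1: cell (2,4)='T' (+6 fires, +2 burnt)
Step 2: cell (2,4)='F' (+8 fires, +6 burnt)
  -> target ignites at step 2
Step 3: cell (2,4)='.' (+6 fires, +8 burnt)
Step 4: cell (2,4)='.' (+3 fires, +6 burnt)
Step 5: cell (2,4)='.' (+1 fires, +3 burnt)
Step 6: cell (2,4)='.' (+0 fires, +1 burnt)
  fire out at step 6

2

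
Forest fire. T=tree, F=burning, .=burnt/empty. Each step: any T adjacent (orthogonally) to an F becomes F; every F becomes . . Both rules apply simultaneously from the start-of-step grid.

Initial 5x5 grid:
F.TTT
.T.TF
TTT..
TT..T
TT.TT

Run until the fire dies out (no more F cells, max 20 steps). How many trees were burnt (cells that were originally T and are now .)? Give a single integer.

Step 1: +2 fires, +2 burnt (F count now 2)
Step 2: +1 fires, +2 burnt (F count now 1)
Step 3: +1 fires, +1 burnt (F count now 1)
Step 4: +0 fires, +1 burnt (F count now 0)
Fire out after step 4
Initially T: 15, now '.': 14
Total burnt (originally-T cells now '.'): 4

Answer: 4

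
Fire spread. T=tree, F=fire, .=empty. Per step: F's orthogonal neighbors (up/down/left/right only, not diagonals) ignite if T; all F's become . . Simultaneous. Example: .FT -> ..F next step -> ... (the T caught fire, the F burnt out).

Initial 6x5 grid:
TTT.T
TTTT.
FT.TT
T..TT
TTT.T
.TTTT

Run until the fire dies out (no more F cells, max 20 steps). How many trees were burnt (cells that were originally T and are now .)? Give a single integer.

Answer: 21

Derivation:
Step 1: +3 fires, +1 burnt (F count now 3)
Step 2: +3 fires, +3 burnt (F count now 3)
Step 3: +3 fires, +3 burnt (F count now 3)
Step 4: +4 fires, +3 burnt (F count now 4)
Step 5: +2 fires, +4 burnt (F count now 2)
Step 6: +3 fires, +2 burnt (F count now 3)
Step 7: +2 fires, +3 burnt (F count now 2)
Step 8: +1 fires, +2 burnt (F count now 1)
Step 9: +0 fires, +1 burnt (F count now 0)
Fire out after step 9
Initially T: 22, now '.': 29
Total burnt (originally-T cells now '.'): 21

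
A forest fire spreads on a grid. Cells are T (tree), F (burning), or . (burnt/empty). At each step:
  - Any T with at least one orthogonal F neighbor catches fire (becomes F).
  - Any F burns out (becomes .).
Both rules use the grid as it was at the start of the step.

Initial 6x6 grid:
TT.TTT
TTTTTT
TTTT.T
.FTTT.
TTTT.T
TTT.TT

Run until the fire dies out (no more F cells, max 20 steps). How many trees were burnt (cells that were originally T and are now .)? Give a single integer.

Answer: 26

Derivation:
Step 1: +3 fires, +1 burnt (F count now 3)
Step 2: +7 fires, +3 burnt (F count now 7)
Step 3: +8 fires, +7 burnt (F count now 8)
Step 4: +2 fires, +8 burnt (F count now 2)
Step 5: +2 fires, +2 burnt (F count now 2)
Step 6: +2 fires, +2 burnt (F count now 2)
Step 7: +2 fires, +2 burnt (F count now 2)
Step 8: +0 fires, +2 burnt (F count now 0)
Fire out after step 8
Initially T: 29, now '.': 33
Total burnt (originally-T cells now '.'): 26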